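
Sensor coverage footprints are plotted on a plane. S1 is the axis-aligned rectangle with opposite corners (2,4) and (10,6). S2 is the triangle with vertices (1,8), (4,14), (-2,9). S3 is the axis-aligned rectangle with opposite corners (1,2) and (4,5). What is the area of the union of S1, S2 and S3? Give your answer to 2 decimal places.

By inclusion–exclusion:
Individual areas: |S1| = 16, |S2| = 10.5, |S3| = 9.
|S1∩S2| = 0.
|S1∩S3|: x∈[2,4], y∈[4,5] → 2·1 = 2.
|S2∩S3| = 0.
|S1∩S2∩S3| = 0.
|S1 ∪ S2 ∪ S3| = 35.5 − 2 + 0 = 33.50.

33.50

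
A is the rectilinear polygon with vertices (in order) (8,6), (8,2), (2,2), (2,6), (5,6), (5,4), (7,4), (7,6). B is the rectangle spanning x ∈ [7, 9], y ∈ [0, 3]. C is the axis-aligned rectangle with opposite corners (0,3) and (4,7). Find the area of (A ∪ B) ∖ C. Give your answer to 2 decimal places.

19.00

|A ∪ B| = 25.
|(A ∪ B) ∩ C| = 6.
|(A ∪ B) ∖ C| = 25 − 6 = 19.00.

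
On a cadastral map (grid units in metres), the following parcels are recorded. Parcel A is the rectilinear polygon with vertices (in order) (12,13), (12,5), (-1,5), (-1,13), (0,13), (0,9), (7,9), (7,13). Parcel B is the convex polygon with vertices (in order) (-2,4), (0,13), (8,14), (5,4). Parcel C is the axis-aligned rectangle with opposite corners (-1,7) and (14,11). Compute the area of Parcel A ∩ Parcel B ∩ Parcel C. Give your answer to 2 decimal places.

15.72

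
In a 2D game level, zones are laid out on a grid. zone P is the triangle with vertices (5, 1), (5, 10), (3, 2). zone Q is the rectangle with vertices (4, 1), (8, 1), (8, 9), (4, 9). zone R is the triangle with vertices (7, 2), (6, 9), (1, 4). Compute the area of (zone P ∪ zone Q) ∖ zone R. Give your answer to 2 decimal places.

|zone P ∪ zone Q| = 34.375.
|(zone P ∪ zone Q) ∩ zone R| = 15.0385.
|(zone P ∪ zone Q) ∖ zone R| = 34.375 − 15.0385 = 19.34.

19.34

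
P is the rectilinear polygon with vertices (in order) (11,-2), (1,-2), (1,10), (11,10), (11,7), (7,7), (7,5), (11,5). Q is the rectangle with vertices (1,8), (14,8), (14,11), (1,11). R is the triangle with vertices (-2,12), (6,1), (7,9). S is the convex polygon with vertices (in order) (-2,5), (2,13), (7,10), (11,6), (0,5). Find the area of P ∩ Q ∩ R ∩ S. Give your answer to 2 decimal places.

The intersection is the polygon with vertices (7,9), (6.875,8), (1,8), (1,10), (4,10).
By the shoelace formula its area is 10.44.

10.44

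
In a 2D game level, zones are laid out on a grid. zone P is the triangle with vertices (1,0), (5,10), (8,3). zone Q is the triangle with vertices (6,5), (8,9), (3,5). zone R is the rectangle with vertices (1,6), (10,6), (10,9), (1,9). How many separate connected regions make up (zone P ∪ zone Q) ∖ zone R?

(zone P ∪ zone Q) ∖ zone R splits into 2 disjoint pieces (area 22.3714, area 0.4143).

2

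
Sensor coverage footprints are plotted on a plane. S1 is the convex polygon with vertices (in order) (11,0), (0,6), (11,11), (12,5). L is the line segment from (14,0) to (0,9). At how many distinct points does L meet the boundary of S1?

The segment meets the boundary at (11.342,1.709), (2.734,7.243).

2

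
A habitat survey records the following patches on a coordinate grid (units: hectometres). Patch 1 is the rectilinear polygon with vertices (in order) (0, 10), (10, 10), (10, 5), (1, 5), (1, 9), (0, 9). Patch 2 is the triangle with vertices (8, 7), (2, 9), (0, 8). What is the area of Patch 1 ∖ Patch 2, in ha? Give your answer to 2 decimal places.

41.31

|Patch 1| = 46, |Patch 1∩Patch 2| = 4.6875.
|Patch 1 ∖ Patch 2| = |Patch 1| − |Patch 1∩Patch 2| = 46 − 4.6875 = 41.31.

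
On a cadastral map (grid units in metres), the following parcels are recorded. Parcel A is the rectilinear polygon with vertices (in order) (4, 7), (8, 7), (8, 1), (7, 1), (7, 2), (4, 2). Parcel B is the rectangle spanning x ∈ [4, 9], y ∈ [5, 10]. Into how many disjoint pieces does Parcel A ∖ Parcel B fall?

Parcel A ∖ Parcel B is a single connected region.

1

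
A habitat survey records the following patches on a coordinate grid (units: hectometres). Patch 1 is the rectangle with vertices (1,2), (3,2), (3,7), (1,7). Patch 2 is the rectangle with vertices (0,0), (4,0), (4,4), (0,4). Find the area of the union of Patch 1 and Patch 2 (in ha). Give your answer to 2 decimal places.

22.00

By inclusion–exclusion:
Individual areas: |Patch 1| = 10, |Patch 2| = 16.
|Patch 1∩Patch 2|: x∈[1,3], y∈[2,4] → 2·2 = 4.
|Patch 1 ∪ Patch 2| = 26 − 4 = 22.00.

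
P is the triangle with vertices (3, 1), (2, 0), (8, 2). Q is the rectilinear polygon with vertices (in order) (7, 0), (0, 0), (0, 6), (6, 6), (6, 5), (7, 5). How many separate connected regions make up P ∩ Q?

1

P ∩ Q is a single connected region.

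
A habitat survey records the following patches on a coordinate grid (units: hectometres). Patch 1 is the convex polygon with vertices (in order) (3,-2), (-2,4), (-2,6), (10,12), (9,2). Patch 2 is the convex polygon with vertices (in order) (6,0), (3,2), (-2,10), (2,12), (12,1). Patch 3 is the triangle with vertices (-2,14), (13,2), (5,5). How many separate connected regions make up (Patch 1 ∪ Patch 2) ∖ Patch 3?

(Patch 1 ∪ Patch 2) ∖ Patch 3 splits into 2 disjoint pieces (area 77.7191, area 22.0798).

2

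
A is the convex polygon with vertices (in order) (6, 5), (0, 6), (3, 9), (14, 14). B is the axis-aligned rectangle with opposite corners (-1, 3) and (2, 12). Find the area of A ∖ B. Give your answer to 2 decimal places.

|A| = 40, |A∩B| = 2.3333.
|A ∖ B| = |A| − |A∩B| = 40 − 2.3333 = 37.67.

37.67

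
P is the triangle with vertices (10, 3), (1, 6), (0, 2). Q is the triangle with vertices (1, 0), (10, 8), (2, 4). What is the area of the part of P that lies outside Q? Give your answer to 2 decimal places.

|P| = 19.5, |P∩Q| = 6.9976.
|P ∖ Q| = |P| − |P∩Q| = 19.5 − 6.9976 = 12.50.

12.50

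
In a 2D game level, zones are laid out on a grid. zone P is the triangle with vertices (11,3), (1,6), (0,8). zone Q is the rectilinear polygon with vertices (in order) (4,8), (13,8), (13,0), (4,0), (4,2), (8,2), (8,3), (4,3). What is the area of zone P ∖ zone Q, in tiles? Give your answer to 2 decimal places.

|zone P| = 8.5, |zone P∩zone Q| = 3.7864.
|zone P ∖ zone Q| = |zone P| − |zone P∩zone Q| = 8.5 − 3.7864 = 4.71.

4.71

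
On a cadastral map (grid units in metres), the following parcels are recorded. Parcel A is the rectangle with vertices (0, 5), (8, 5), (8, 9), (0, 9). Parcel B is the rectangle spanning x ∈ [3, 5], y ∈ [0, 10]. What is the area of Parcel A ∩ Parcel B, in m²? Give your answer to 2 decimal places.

8.00

|Parcel A∩Parcel B|: x∈[3,5], y∈[5,9] → 2·4 = 8.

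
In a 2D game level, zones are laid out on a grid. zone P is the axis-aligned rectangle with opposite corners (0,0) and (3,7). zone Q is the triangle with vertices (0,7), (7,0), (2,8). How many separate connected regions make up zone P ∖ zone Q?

zone P ∖ zone Q splits into 2 disjoint pieces (area 16.5, area 0.1125).

2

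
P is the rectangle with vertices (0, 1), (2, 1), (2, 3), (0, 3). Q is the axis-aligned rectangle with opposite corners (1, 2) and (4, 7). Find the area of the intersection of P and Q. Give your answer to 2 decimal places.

|P∩Q|: x∈[1,2], y∈[2,3] → 1·1 = 1.

1.00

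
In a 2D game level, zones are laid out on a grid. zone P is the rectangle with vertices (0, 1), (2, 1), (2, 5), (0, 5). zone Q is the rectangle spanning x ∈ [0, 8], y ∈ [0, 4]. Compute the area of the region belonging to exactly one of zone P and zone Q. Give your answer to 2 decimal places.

28.00

|zone P∩zone Q|: x∈[0,2], y∈[1,4] → 2·3 = 6.
|zone P △ zone Q| = |zone P| + |zone Q| − 2·|zone P∩zone Q| = 8 + 32 − 12 = 28.00.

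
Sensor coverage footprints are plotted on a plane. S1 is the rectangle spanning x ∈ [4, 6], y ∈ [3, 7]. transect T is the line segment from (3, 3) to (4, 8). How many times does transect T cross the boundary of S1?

The segment lies entirely outside S1 and never meets its boundary.

0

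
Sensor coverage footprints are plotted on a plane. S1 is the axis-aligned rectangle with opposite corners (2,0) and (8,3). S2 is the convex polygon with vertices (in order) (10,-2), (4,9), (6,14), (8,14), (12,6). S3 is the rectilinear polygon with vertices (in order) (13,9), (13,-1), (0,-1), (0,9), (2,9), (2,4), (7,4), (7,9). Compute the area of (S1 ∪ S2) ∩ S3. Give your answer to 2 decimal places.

|S1 ∪ S2| = 83.5152.
|(S1 ∪ S2) ∩ S3| = 53.69.

53.69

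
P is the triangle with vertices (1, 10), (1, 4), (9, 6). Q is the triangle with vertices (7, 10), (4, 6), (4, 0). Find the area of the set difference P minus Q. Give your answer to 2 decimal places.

19.94

|P| = 24, |P∩Q| = 4.0606.
|P ∖ Q| = |P| − |P∩Q| = 24 − 4.0606 = 19.94.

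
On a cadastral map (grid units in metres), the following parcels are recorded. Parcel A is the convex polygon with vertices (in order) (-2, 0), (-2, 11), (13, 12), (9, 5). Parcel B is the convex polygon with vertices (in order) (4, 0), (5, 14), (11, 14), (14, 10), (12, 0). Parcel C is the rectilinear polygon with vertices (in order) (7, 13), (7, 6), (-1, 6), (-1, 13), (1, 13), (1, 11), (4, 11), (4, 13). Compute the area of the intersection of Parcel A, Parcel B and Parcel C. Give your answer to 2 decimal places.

13.12

The intersection is the polygon with vertices (4.818,11.454), (7,11.6), (7,6), (4.429,6).
By the shoelace formula its area is 13.12.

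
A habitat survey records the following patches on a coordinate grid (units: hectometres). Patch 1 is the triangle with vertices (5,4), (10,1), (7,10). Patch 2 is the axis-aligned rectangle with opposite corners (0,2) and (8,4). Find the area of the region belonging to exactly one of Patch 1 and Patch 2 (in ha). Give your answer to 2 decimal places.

|Patch 1| = 18, |Patch 2| = 16, |Patch 1∩Patch 2| = 2.7.
|Patch 1 △ Patch 2| = |Patch 1| + |Patch 2| − 2·|Patch 1∩Patch 2| = 18 + 16 − 5.4 = 28.60.

28.60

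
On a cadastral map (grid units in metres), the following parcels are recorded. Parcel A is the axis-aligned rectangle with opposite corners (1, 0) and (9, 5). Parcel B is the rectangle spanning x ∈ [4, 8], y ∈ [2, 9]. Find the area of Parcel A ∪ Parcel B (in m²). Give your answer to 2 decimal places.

By inclusion–exclusion:
Individual areas: |Parcel A| = 40, |Parcel B| = 28.
|Parcel A∩Parcel B|: x∈[4,8], y∈[2,5] → 4·3 = 12.
|Parcel A ∪ Parcel B| = 68 − 12 = 56.00.

56.00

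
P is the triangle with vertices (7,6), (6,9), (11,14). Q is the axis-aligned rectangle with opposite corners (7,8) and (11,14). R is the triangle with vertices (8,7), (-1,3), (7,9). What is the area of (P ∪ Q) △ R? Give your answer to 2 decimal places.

|P ∪ Q| = 27.
|(P ∪ Q) ∩ R| = 2.181.
|(P ∪ Q) △ R| = 27 + 11 − 4.362 = 33.64.

33.64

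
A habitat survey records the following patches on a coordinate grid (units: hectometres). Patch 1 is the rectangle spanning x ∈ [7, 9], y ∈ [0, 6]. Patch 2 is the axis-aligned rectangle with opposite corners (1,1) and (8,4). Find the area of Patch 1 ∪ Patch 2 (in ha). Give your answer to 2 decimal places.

30.00

By inclusion–exclusion:
Individual areas: |Patch 1| = 12, |Patch 2| = 21.
|Patch 1∩Patch 2|: x∈[7,8], y∈[1,4] → 1·3 = 3.
|Patch 1 ∪ Patch 2| = 33 − 3 = 30.00.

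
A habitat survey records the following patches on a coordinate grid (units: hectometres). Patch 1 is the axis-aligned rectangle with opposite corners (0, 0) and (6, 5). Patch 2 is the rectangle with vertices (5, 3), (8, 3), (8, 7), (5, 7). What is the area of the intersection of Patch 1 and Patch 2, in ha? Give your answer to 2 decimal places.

|Patch 1∩Patch 2|: x∈[5,6], y∈[3,5] → 1·2 = 2.

2.00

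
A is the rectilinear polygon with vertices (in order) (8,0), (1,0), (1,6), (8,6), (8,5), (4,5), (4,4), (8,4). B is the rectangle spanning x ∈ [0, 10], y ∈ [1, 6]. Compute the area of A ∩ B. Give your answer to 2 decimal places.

31.00

The intersection is the polygon with vertices (1,6), (8,6), (8,5), (4,5), (4,4), (8,4), (8,1), (1,1).
By the shoelace formula its area is 31.00.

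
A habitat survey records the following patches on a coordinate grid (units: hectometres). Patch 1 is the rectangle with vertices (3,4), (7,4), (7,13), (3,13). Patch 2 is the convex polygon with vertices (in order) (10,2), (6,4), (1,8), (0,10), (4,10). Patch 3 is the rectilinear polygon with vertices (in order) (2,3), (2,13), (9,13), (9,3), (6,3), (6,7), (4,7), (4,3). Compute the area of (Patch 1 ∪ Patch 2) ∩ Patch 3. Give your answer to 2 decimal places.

|Patch 1 ∪ Patch 2| = 46.6.
|(Patch 1 ∪ Patch 2) ∩ Patch 3| = 36.53.

36.53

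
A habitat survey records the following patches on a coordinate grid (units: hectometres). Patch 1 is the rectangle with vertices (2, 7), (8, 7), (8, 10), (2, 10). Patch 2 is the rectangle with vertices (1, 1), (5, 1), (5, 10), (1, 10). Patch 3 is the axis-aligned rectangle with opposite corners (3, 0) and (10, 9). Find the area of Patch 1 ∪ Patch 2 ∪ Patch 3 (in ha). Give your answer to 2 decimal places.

By inclusion–exclusion:
Individual areas: |Patch 1| = 18, |Patch 2| = 36, |Patch 3| = 63.
|Patch 1∩Patch 2|: x∈[2,5], y∈[7,10] → 3·3 = 9.
|Patch 1∩Patch 3|: x∈[3,8], y∈[7,9] → 5·2 = 10.
|Patch 2∩Patch 3|: x∈[3,5], y∈[1,9] → 2·8 = 16.
|Patch 1∩Patch 2∩Patch 3| = 4.
|Patch 1 ∪ Patch 2 ∪ Patch 3| = 117 − 35 + 4 = 86.00.

86.00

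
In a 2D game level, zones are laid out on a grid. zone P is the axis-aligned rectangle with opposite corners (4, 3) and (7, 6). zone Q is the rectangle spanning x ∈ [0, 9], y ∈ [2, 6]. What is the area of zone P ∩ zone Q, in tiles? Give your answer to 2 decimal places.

9.00

|zone P∩zone Q|: x∈[4,7], y∈[3,6] → 3·3 = 9.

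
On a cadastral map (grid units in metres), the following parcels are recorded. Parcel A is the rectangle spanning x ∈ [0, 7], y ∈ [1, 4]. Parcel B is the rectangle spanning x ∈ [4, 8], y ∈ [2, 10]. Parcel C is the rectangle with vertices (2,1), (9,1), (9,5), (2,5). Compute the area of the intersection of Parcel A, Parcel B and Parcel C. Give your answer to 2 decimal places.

The intersection is the polygon with vertices (7,2), (4,2), (4,4), (7,4).
By the shoelace formula its area is 6.00.

6.00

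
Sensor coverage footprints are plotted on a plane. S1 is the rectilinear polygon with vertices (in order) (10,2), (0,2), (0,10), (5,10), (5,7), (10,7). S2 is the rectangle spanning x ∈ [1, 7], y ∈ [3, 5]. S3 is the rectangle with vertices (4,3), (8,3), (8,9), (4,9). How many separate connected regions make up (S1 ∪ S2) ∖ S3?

1

(S1 ∪ S2) ∖ S3 is a single connected region.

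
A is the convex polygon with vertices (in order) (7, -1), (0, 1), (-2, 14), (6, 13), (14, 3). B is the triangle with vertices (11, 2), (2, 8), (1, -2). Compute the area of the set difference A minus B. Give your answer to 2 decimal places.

107.01

|A| = 150, |A∩B| = 42.9861.
|A ∖ B| = |A| − |A∩B| = 150 − 42.9861 = 107.01.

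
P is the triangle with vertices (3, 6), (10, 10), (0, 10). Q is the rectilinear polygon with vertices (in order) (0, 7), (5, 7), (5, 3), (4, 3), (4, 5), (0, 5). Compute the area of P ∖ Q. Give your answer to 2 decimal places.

|P| = 20, |P∩Q| = 1.25.
|P ∖ Q| = |P| − |P∩Q| = 20 − 1.25 = 18.75.

18.75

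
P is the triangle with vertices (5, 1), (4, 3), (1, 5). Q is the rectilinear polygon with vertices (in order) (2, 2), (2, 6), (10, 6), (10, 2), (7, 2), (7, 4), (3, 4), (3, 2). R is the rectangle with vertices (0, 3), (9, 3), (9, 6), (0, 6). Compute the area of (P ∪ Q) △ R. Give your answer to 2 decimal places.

17.50

|P ∪ Q| = 25.5.
|(P ∪ Q) ∩ R| = 17.5.
|(P ∪ Q) △ R| = 25.5 + 27 − 35 = 17.50.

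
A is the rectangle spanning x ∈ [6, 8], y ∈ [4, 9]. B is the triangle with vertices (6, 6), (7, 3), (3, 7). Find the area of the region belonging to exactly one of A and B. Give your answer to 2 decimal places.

12.67

|A| = 10, |B| = 4, |A∩B| = 0.6667.
|A △ B| = |A| + |B| − 2·|A∩B| = 10 + 4 − 1.3333 = 12.67.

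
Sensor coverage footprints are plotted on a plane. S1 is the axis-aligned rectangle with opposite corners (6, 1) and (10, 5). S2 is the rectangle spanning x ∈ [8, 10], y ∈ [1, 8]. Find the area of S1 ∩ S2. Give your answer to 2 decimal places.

|S1∩S2|: x∈[8,10], y∈[1,5] → 2·4 = 8.

8.00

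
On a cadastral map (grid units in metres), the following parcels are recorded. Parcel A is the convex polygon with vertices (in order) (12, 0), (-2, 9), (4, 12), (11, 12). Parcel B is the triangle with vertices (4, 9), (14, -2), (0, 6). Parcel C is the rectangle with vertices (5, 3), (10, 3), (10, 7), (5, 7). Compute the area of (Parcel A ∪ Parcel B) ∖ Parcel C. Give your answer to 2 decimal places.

85.45

|Parcel A ∪ Parcel B| = 105.4326.
|(Parcel A ∪ Parcel B) ∩ Parcel C| = 19.9821.
|(Parcel A ∪ Parcel B) ∖ Parcel C| = 105.4326 − 19.9821 = 85.45.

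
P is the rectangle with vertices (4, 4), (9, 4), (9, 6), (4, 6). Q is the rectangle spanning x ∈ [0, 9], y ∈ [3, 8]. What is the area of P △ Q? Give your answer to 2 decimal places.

35.00

|P∩Q|: x∈[4,9], y∈[4,6] → 5·2 = 10.
|P △ Q| = |P| + |Q| − 2·|P∩Q| = 10 + 45 − 20 = 35.00.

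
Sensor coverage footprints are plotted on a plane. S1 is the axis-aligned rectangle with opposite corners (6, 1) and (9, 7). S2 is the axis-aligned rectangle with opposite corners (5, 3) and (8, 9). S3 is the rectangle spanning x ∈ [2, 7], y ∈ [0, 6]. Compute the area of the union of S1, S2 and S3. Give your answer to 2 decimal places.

50.00

By inclusion–exclusion:
Individual areas: |S1| = 18, |S2| = 18, |S3| = 30.
|S1∩S2|: x∈[6,8], y∈[3,7] → 2·4 = 8.
|S1∩S3|: x∈[6,7], y∈[1,6] → 1·5 = 5.
|S2∩S3|: x∈[5,7], y∈[3,6] → 2·3 = 6.
|S1∩S2∩S3| = 3.
|S1 ∪ S2 ∪ S3| = 66 − 19 + 3 = 50.00.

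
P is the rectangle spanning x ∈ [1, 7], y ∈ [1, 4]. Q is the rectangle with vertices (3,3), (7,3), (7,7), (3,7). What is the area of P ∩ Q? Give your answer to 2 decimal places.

|P∩Q|: x∈[3,7], y∈[3,4] → 4·1 = 4.

4.00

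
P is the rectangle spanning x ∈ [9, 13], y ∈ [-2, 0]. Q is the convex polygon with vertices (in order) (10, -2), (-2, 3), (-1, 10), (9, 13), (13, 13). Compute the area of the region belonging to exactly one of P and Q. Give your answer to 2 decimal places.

|P| = 8, |Q| = 151, |P∩Q| = 2.1917.
|P △ Q| = |P| + |Q| − 2·|P∩Q| = 8 + 151 − 4.3833 = 154.62.

154.62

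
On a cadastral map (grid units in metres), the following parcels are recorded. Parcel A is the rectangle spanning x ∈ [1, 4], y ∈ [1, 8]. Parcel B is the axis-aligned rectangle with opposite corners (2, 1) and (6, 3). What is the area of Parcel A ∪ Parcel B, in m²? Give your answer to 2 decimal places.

25.00

By inclusion–exclusion:
Individual areas: |Parcel A| = 21, |Parcel B| = 8.
|Parcel A∩Parcel B|: x∈[2,4], y∈[1,3] → 2·2 = 4.
|Parcel A ∪ Parcel B| = 29 − 4 = 25.00.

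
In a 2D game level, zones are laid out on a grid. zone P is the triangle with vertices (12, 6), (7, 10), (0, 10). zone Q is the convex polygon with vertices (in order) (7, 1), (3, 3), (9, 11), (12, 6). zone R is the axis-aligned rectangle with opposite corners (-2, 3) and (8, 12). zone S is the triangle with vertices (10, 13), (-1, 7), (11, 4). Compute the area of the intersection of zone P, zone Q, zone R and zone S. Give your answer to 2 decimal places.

The intersection is the polygon with vertices (7.781,9.375), (8,9.2), (8,7.333), (6.6,7.8).
By the shoelace formula its area is 1.58.

1.58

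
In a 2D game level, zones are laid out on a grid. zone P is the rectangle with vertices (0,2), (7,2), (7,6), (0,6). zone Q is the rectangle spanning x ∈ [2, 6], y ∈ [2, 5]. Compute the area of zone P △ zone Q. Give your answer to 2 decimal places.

16.00

|zone P∩zone Q|: x∈[2,6], y∈[2,5] → 4·3 = 12.
|zone P △ zone Q| = |zone P| + |zone Q| − 2·|zone P∩zone Q| = 28 + 12 − 24 = 16.00.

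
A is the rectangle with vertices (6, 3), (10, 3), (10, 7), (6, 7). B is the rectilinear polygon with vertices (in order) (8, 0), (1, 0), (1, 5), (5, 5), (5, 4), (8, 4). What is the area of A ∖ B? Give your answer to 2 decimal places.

|A| = 16, |A∩B| = 2.
|A ∖ B| = |A| − |A∩B| = 16 − 2 = 14.00.

14.00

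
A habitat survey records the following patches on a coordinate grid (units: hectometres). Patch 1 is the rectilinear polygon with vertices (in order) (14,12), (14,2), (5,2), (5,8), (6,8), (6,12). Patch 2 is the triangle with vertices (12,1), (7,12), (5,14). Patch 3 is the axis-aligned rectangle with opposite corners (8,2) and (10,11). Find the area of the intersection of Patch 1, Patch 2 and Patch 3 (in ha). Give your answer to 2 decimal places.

2.06

The intersection is the polygon with vertices (8,8.429), (8,9.8), (10,5.4), (10,4.714).
By the shoelace formula its area is 2.06.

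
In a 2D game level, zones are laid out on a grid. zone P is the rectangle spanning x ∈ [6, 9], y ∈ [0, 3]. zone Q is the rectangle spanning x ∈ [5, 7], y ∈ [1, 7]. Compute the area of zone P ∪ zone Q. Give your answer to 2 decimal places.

By inclusion–exclusion:
Individual areas: |zone P| = 9, |zone Q| = 12.
|zone P∩zone Q|: x∈[6,7], y∈[1,3] → 1·2 = 2.
|zone P ∪ zone Q| = 21 − 2 = 19.00.

19.00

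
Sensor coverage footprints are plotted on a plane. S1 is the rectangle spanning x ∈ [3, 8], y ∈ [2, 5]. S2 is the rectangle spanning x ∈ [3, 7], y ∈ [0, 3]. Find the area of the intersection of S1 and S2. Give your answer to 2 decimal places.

|S1∩S2|: x∈[3,7], y∈[2,3] → 4·1 = 4.

4.00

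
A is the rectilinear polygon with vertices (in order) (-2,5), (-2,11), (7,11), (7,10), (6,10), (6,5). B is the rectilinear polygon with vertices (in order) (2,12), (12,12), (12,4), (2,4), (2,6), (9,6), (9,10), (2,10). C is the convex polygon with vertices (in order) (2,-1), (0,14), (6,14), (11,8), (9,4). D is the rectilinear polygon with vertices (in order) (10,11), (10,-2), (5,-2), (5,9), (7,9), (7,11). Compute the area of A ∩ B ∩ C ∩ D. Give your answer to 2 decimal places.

1.00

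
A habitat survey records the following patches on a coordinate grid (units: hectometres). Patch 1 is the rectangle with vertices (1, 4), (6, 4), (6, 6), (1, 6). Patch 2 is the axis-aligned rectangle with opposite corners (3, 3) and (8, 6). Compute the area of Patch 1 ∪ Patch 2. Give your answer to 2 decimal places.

By inclusion–exclusion:
Individual areas: |Patch 1| = 10, |Patch 2| = 15.
|Patch 1∩Patch 2|: x∈[3,6], y∈[4,6] → 3·2 = 6.
|Patch 1 ∪ Patch 2| = 25 − 6 = 19.00.

19.00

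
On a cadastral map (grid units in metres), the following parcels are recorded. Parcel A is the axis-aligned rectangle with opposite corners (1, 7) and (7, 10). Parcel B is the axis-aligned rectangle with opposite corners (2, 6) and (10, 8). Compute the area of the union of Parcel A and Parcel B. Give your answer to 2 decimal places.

By inclusion–exclusion:
Individual areas: |Parcel A| = 18, |Parcel B| = 16.
|Parcel A∩Parcel B|: x∈[2,7], y∈[7,8] → 5·1 = 5.
|Parcel A ∪ Parcel B| = 34 − 5 = 29.00.

29.00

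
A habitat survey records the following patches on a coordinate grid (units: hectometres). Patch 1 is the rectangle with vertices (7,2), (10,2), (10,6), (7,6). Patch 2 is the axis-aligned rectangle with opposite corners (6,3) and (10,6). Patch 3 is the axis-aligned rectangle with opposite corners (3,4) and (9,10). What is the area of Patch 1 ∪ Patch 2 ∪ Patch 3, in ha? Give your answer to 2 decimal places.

By inclusion–exclusion:
Individual areas: |Patch 1| = 12, |Patch 2| = 12, |Patch 3| = 36.
|Patch 1∩Patch 2|: x∈[7,10], y∈[3,6] → 3·3 = 9.
|Patch 1∩Patch 3|: x∈[7,9], y∈[4,6] → 2·2 = 4.
|Patch 2∩Patch 3|: x∈[6,9], y∈[4,6] → 3·2 = 6.
|Patch 1∩Patch 2∩Patch 3| = 4.
|Patch 1 ∪ Patch 2 ∪ Patch 3| = 60 − 19 + 4 = 45.00.

45.00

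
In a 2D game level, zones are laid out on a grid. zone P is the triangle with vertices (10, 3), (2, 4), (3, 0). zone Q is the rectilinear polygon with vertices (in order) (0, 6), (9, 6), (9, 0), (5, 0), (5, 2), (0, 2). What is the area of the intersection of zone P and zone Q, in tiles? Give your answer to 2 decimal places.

11.58

The intersection is the polygon with vertices (2,4), (9,3.125), (9,2.571), (5,0.857), (5,2), (2.5,2).
By the shoelace formula its area is 11.58.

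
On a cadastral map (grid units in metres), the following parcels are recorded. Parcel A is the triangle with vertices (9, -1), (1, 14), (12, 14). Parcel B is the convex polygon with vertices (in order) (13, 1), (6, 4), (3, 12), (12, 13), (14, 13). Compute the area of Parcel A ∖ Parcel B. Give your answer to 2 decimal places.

25.12

|Parcel A| = 82.5, |Parcel A∩Parcel B| = 57.3784.
|Parcel A ∖ Parcel B| = |Parcel A| − |Parcel A∩Parcel B| = 82.5 − 57.3784 = 25.12.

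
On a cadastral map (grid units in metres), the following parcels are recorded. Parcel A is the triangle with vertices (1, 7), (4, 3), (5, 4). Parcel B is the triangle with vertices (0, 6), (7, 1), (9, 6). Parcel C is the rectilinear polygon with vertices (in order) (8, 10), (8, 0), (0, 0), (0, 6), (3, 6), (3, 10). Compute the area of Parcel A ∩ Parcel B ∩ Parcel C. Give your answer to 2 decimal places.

The intersection is the polygon with vertices (2.333,6), (5,4), (4.083,3.083), (3.769,3.308), (1.75,6).
By the shoelace formula its area is 3.19.

3.19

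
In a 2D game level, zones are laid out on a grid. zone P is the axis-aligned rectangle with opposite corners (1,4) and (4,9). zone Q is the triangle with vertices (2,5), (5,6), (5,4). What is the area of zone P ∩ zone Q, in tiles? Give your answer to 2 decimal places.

1.33

The intersection is the polygon with vertices (4,4.333), (2,5), (4,5.667).
By the shoelace formula its area is 1.33.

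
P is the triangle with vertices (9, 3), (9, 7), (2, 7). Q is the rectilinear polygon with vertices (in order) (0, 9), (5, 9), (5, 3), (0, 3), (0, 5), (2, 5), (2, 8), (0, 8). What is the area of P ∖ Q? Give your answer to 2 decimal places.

|P| = 14, |P∩Q| = 2.5714.
|P ∖ Q| = |P| − |P∩Q| = 14 − 2.5714 = 11.43.

11.43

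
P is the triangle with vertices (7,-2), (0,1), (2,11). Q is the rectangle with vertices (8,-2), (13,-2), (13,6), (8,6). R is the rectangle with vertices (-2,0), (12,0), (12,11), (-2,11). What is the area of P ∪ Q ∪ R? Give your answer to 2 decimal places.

173.90

By inclusion–exclusion:
Individual areas: |P| = 38, |Q| = 40, |R| = 154.
|P∩Q| = 0.
|P∩R| = 34.1026.
|Q∩R|: x∈[8,12], y∈[0,6] → 4·6 = 24.
|P∩Q∩R| = 0.
|P ∪ Q ∪ R| = 232 − 58.1026 + 0 = 173.90.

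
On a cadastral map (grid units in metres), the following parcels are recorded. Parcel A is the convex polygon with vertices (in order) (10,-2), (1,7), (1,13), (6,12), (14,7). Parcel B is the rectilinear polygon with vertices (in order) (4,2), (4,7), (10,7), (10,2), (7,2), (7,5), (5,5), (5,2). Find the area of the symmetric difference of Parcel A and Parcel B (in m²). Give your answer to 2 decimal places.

|Parcel A| = 106, |Parcel B| = 24, |Parcel A∩Parcel B| = 22.5.
|Parcel A △ Parcel B| = |Parcel A| + |Parcel B| − 2·|Parcel A∩Parcel B| = 106 + 24 − 45 = 85.00.

85.00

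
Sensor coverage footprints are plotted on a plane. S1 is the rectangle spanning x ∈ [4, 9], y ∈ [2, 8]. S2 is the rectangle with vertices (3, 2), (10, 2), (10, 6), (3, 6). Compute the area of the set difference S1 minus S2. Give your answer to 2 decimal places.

10.00

|S1∩S2|: x∈[4,9], y∈[2,6] → 5·4 = 20.
|S1| = 30.
|S1 ∖ S2| = |S1| − |S1∩S2| = 30 − 20 = 10.00.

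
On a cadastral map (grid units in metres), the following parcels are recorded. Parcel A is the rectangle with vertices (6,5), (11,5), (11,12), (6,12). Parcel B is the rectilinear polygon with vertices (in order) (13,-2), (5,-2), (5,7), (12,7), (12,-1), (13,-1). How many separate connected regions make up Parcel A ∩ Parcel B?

Parcel A ∩ Parcel B is a single connected region.

1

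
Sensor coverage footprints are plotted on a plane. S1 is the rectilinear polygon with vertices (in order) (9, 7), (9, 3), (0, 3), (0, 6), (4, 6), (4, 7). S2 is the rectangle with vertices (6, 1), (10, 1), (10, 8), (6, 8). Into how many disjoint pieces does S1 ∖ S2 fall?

1

S1 ∖ S2 is a single connected region.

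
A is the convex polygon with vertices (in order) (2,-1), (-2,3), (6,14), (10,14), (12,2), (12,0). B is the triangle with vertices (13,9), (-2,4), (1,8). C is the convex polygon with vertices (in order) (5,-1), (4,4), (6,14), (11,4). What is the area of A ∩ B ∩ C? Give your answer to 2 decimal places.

6.63

The intersection is the polygon with vertices (8.68,8.64), (9.143,7.714), (4.429,6.143), (4.864,8.322).
By the shoelace formula its area is 6.63.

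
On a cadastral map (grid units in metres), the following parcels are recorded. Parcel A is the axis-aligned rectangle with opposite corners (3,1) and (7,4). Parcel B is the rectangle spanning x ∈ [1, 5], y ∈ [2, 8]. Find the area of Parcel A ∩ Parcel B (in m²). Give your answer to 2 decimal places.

|Parcel A∩Parcel B|: x∈[3,5], y∈[2,4] → 2·2 = 4.

4.00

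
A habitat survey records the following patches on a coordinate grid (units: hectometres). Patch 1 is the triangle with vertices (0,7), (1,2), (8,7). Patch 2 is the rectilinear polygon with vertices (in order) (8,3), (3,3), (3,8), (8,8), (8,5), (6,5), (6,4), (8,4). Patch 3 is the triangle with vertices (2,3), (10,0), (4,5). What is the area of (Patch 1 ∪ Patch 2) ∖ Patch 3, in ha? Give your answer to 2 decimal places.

|Patch 1 ∪ Patch 2| = 34.0714.
|(Patch 1 ∪ Patch 2) ∩ Patch 3| = 4.2911.
|(Patch 1 ∪ Patch 2) ∖ Patch 3| = 34.0714 − 4.2911 = 29.78.

29.78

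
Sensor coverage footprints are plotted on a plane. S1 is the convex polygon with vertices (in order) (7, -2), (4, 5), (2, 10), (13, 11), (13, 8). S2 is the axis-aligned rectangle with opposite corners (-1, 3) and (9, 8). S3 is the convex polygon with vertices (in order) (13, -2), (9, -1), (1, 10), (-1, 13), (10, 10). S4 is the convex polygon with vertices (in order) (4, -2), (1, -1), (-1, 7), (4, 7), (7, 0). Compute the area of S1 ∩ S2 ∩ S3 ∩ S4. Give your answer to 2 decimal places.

The intersection is the polygon with vertices (3.222,6.944), (3.2,7), (4,7), (5.174,4.261).
By the shoelace formula its area is 1.12.

1.12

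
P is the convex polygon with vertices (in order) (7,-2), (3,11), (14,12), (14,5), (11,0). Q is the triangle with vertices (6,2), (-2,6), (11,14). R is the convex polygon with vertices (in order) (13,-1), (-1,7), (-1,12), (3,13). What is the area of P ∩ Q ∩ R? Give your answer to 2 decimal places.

16.33

The intersection is the polygon with vertices (4.947,10.275), (7.79,6.295), (6.337,2.808), (5.347,3.373), (3.498,9.383).
By the shoelace formula its area is 16.33.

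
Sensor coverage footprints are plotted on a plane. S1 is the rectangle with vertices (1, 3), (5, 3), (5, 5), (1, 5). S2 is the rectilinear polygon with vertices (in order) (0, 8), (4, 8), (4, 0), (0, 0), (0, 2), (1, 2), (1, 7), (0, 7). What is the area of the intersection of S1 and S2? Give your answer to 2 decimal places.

The intersection is the polygon with vertices (4,5), (4,3), (1,3), (1,5).
By the shoelace formula its area is 6.00.

6.00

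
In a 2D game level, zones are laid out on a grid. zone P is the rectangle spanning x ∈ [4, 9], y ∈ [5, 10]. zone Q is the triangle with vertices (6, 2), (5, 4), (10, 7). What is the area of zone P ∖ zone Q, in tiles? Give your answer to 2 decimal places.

|zone P| = 25, |zone P∩zone Q| = 1.4083.
|zone P ∖ zone Q| = |zone P| − |zone P∩zone Q| = 25 − 1.4083 = 23.59.

23.59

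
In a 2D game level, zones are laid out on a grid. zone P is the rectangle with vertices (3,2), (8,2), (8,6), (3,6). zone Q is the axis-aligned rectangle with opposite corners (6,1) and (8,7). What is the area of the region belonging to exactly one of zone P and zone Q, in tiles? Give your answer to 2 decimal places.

|zone P∩zone Q|: x∈[6,8], y∈[2,6] → 2·4 = 8.
|zone P △ zone Q| = |zone P| + |zone Q| − 2·|zone P∩zone Q| = 20 + 12 − 16 = 16.00.

16.00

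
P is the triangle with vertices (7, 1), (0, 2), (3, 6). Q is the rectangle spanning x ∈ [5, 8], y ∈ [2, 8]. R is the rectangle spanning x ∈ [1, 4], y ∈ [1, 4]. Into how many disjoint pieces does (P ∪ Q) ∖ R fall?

(P ∪ Q) ∖ R splits into 2 disjoint pieces (area 0.7381, area 24.9571).

2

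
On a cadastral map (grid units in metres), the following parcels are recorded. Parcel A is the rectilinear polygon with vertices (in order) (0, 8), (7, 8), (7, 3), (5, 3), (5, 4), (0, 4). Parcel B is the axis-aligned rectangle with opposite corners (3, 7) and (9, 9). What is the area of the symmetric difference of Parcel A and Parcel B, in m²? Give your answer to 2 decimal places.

|Parcel A| = 30, |Parcel B| = 12, |Parcel A∩Parcel B| = 4.
|Parcel A △ Parcel B| = |Parcel A| + |Parcel B| − 2·|Parcel A∩Parcel B| = 30 + 12 − 8 = 34.00.

34.00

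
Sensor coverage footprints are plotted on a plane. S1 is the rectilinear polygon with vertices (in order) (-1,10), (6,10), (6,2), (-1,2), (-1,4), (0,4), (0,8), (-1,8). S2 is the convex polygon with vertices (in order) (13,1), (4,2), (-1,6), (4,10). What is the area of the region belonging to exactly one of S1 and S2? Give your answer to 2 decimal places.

|S1| = 52, |S2| = 56, |S1∩S2| = 33.2.
|S1 △ S2| = |S1| + |S2| − 2·|S1∩S2| = 52 + 56 − 66.4 = 41.60.

41.60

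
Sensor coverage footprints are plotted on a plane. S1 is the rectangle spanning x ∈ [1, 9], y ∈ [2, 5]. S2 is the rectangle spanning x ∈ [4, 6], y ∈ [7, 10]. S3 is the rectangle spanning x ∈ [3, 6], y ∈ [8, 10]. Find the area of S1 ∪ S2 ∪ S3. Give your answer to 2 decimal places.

By inclusion–exclusion:
Individual areas: |S1| = 24, |S2| = 6, |S3| = 6.
|S1∩S2| = 0 (no overlap).
|S1∩S3| = 0 (no overlap).
|S2∩S3|: x∈[4,6], y∈[8,10] → 2·2 = 4.
|S1∩S2∩S3| = 0.
|S1 ∪ S2 ∪ S3| = 36 − 4 + 0 = 32.00.

32.00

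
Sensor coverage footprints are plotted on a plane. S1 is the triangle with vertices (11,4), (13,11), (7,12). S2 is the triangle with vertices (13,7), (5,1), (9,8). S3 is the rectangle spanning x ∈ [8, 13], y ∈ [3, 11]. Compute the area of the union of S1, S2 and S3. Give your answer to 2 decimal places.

By inclusion–exclusion:
Individual areas: |S1| = 22, |S2| = 16, |S3| = 40.
|S1∩S2| = 4.3152.
|S1∩S3| = 19.
|S2∩S3| = 11.5.
|S1∩S2∩S3| = 4.3152.
|S1 ∪ S2 ∪ S3| = 78 − 34.8152 + 4.3152 = 47.50.

47.50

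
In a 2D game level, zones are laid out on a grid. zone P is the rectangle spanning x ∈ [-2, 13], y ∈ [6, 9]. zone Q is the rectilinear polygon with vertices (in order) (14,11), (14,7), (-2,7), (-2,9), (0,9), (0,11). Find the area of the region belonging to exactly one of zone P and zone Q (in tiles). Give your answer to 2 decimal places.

|zone P| = 45, |zone Q| = 60, |zone P∩zone Q| = 30.
|zone P △ zone Q| = |zone P| + |zone Q| − 2·|zone P∩zone Q| = 45 + 60 − 60 = 45.00.

45.00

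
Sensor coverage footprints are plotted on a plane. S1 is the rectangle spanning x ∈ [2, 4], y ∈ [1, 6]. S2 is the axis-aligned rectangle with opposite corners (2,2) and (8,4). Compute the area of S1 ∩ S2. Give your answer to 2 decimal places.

4.00

|S1∩S2|: x∈[2,4], y∈[2,4] → 2·2 = 4.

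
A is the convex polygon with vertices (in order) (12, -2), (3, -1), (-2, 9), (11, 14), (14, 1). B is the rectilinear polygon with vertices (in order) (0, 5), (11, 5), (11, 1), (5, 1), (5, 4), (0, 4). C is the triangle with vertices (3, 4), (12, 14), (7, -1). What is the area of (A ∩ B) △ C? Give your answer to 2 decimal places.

|A ∩ B| = 28.75.
|(A ∩ B) ∩ C| = 14.7833.
|(A ∩ B) △ C| = 28.75 + 42.5 − 29.5667 = 41.68.

41.68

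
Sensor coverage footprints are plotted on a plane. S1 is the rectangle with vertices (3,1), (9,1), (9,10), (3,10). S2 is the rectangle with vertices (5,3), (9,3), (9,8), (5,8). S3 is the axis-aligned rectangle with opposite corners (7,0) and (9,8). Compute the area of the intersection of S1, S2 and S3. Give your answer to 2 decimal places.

The intersection is the polygon with vertices (7,3), (7,8), (9,8), (9,3).
By the shoelace formula its area is 10.00.

10.00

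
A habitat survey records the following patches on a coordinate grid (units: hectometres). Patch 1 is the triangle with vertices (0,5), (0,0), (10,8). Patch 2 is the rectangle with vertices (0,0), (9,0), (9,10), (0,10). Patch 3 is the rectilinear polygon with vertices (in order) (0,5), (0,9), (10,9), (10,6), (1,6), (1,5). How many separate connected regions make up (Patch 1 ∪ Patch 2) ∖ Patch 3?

(Patch 1 ∪ Patch 2) ∖ Patch 3 splits into 2 disjoint pieces (area 9, area 53).

2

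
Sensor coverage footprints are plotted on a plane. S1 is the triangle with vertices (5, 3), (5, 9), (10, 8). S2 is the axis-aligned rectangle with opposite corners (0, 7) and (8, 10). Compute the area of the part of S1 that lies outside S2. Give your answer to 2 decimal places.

9.90

|S1| = 15, |S1∩S2| = 5.1.
|S1 ∖ S2| = |S1| − |S1∩S2| = 15 − 5.1 = 9.90.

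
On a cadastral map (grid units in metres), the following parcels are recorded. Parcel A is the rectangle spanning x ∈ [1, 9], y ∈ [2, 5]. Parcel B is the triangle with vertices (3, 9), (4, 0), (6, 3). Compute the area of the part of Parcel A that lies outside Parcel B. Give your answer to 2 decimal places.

|Parcel A| = 24, |Parcel A∩Parcel B| = 5.8333.
|Parcel A ∖ Parcel B| = |Parcel A| − |Parcel A∩Parcel B| = 24 − 5.8333 = 18.17.

18.17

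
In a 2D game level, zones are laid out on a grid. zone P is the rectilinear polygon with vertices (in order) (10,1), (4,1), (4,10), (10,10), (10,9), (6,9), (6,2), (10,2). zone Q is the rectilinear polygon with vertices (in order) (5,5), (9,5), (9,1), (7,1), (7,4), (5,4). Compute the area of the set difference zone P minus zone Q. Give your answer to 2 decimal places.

23.00

|zone P| = 26, |zone P∩zone Q| = 3.
|zone P ∖ zone Q| = |zone P| − |zone P∩zone Q| = 26 − 3 = 23.00.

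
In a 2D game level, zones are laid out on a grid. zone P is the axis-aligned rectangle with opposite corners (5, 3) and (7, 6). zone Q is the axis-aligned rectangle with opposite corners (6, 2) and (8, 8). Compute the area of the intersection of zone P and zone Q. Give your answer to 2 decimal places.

|zone P∩zone Q|: x∈[6,7], y∈[3,6] → 1·3 = 3.

3.00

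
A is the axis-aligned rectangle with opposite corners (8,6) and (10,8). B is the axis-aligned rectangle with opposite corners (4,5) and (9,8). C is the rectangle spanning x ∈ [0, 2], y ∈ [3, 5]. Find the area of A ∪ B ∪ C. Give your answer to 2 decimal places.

21.00

By inclusion–exclusion:
Individual areas: |A| = 4, |B| = 15, |C| = 4.
|A∩B|: x∈[8,9], y∈[6,8] → 1·2 = 2.
|A∩C| = 0 (no overlap).
|B∩C| = 0 (no overlap).
|A∩B∩C| = 0.
|A ∪ B ∪ C| = 23 − 2 + 0 = 21.00.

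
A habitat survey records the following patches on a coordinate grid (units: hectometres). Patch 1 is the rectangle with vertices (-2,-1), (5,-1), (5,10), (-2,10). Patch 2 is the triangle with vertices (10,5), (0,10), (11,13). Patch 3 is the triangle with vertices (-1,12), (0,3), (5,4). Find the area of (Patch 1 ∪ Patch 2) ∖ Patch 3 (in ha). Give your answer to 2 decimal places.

|Patch 1 ∪ Patch 2| = 113.25.
|(Patch 1 ∪ Patch 2) ∩ Patch 3| = 21.7505.
|(Patch 1 ∪ Patch 2) ∖ Patch 3| = 113.25 − 21.7505 = 91.50.

91.50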